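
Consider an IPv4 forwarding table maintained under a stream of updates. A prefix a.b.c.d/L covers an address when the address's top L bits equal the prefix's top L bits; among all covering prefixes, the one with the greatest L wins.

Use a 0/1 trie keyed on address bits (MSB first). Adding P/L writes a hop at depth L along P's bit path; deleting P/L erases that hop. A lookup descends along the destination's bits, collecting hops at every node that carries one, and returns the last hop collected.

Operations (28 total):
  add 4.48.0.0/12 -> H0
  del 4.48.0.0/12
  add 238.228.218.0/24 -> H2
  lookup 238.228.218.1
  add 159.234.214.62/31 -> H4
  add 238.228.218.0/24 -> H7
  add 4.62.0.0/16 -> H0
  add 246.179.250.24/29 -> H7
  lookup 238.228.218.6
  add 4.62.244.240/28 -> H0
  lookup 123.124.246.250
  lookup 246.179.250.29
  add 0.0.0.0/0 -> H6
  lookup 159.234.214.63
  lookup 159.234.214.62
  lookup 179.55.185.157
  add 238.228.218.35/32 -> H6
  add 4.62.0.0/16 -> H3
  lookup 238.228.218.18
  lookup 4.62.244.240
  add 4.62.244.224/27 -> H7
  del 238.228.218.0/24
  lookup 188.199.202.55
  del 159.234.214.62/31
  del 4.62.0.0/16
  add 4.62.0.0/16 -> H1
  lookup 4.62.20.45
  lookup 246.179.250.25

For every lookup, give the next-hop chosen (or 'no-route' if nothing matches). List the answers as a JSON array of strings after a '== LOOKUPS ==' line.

Process each operation:
  add 4.48.0.0/12 -> H0 at depth 12
  del 4.48.0.0/12 (clear depth 12)
  add 238.228.218.0/24 -> H2 at depth 24
  ? 238.228.218.1  path d0:-→d1:-→d2:-→d3:-→d4:-→d5:-→d6:-→d7:-→d8:-→d9:-→d10:-→d11:-→d12:-→d13:-→d14:-→d15:-→d16:-→d17:-→d18:-→d19:-→d20:-→d21:-→d22:-→d23:-→d24:H2  best=H2
  add 159.234.214.62/31 -> H4 at depth 31
  add 238.228.218.0/24 -> H7 at depth 24
  add 4.62.0.0/16 -> H0 at depth 16
  add 246.179.250.24/29 -> H7 at depth 29
  ? 238.228.218.6  path d0:-→d1:-→d2:-→d3:-→d4:-→d5:-→d6:-→d7:-→d8:-→d9:-→d10:-→d11:-→d12:-→d13:-→d14:-→d15:-→d16:-→d17:-→d18:-→d19:-→d20:-→d21:-→d22:-→d23:-→d24:H7  best=H7
  add 4.62.244.240/28 -> H0 at depth 28
  ? 123.124.246.250  path d0:-→d1:-  best=no-route
  ? 246.179.250.29  path d0:-→d1:-→d2:-→d3:-→d4:-→d5:-→d6:-→d7:-→d8:-→d9:-→d10:-→d11:-→d12:-→d13:-→d14:-→d15:-→d16:-→d17:-→d18:-→d19:-→d20:-→d21:-→d22:-→d23:-→d24:-→d25:-→d26:-→d27:-→d28:-→d29:H7  best=H7
  add 0.0.0.0/0 -> H6 at depth 0
  ? 159.234.214.63  path d0:H6→d1:-→d2:-→d3:-→d4:-→d5:-→d6:-→d7:-→d8:-→d9:-→d10:-→d11:-→d12:-→d13:-→d14:-→d15:-→d16:-→d17:-→d18:-→d19:-→d20:-→d21:-→d22:-→d23:-→d24:-→d25:-→d26:-→d27:-→d28:-→d29:-→d30:-→d31:H4  best=H4
  ? 159.234.214.62  path d0:H6→d1:-→d2:-→d3:-→d4:-→d5:-→d6:-→d7:-→d8:-→d9:-→d10:-→d11:-→d12:-→d13:-→d14:-→d15:-→d16:-→d17:-→d18:-→d19:-→d20:-→d21:-→d22:-→d23:-→d24:-→d25:-→d26:-→d27:-→d28:-→d29:-→d30:-→d31:H4  best=H4
  ? 179.55.185.157  path d0:H6→d1:-→d2:-  best=H6
  add 238.228.218.35/32 -> H6 at depth 32
  add 4.62.0.0/16 -> H3 at depth 16
  ? 238.228.218.18  path d0:H6→d1:-→d2:-→d3:-→d4:-→d5:-→d6:-→d7:-→d8:-→d9:-→d10:-→d11:-→d12:-→d13:-→d14:-→d15:-→d16:-→d17:-→d18:-→d19:-→d20:-→d21:-→d22:-→d23:-→d24:H7→d25:-→d26:-  best=H7
  ? 4.62.244.240  path d0:H6→d1:-→d2:-→d3:-→d4:-→d5:-→d6:-→d7:-→d8:-→d9:-→d10:-→d11:-→d12:-→d13:-→d14:-→d15:-→d16:H3→d17:-→d18:-→d19:-→d20:-→d21:-→d22:-→d23:-→d24:-→d25:-→d26:-→d27:-→d28:H0  best=H0
  add 4.62.244.224/27 -> H7 at depth 27
  del 238.228.218.0/24 (clear depth 24)
  ? 188.199.202.55  path d0:H6→d1:-→d2:-  best=H6
  del 159.234.214.62/31 (clear depth 31)
  del 4.62.0.0/16 (clear depth 16)
  add 4.62.0.0/16 -> H1 at depth 16
  ? 4.62.20.45  path d0:H6→d1:-→d2:-→d3:-→d4:-→d5:-→d6:-→d7:-→d8:-→d9:-→d10:-→d11:-→d12:-→d13:-→d14:-→d15:-→d16:H1  best=H1
  ? 246.179.250.25  path d0:H6→d1:-→d2:-→d3:-→d4:-→d5:-→d6:-→d7:-→d8:-→d9:-→d10:-→d11:-→d12:-→d13:-→d14:-→d15:-→d16:-→d17:-→d18:-→d19:-→d20:-→d21:-→d22:-→d23:-→d24:-→d25:-→d26:-→d27:-→d28:-→d29:H7  best=H7

== LOOKUPS ==
["H2","H7","no-route","H7","H4","H4","H6","H7","H0","H6","H1","H7"]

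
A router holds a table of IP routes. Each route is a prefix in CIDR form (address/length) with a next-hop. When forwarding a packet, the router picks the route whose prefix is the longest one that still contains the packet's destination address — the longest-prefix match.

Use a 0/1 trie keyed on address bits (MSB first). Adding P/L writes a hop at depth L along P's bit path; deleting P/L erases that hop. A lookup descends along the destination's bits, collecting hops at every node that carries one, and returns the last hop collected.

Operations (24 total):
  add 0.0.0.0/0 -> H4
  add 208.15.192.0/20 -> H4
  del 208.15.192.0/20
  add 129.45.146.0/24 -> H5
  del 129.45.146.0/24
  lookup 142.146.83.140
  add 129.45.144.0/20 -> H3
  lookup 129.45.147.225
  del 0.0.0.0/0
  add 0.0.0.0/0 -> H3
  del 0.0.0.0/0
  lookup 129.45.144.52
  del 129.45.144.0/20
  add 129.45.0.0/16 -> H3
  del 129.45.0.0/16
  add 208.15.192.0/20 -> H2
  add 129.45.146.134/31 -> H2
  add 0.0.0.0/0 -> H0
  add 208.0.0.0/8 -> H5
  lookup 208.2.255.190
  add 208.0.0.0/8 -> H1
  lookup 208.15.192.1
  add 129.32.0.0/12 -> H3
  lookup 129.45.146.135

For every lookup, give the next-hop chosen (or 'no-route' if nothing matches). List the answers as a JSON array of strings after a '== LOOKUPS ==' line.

Process each operation:
  add 0.0.0.0/0 -> H4 at depth 0
  add 208.15.192.0/20 -> H4 at depth 20
  - 208.15.192.0/20 clear@20
  add 129.45.146.0/24 -> H5 at depth 24
  - 129.45.146.0/24 clear@24
  ? 142.146.83.140  path d0:H4→d1:-→d2:-→d3:-→d4:-  best=H4
  add 129.45.144.0/20 -> H3 at depth 20
  ? 129.45.147.225  path d0:H4→d1:-→d2:-→d3:-→d4:-→d5:-→d6:-→d7:-→d8:-→d9:-→d10:-→d11:-→d12:-→d13:-→d14:-→d15:-→d16:-→d17:-→d18:-→d19:-→d20:H3→d21:-→d22:-→d23:-  best=H3
  - 0.0.0.0/0 clear@0
  add 0.0.0.0/0 -> H3 at depth 0
  - 0.0.0.0/0 clear@0
  ? 129.45.144.52  path d0:-→d1:-→d2:-→d3:-→d4:-→d5:-→d6:-→d7:-→d8:-→d9:-→d10:-→d11:-→d12:-→d13:-→d14:-→d15:-→d16:-→d17:-→d18:-→d19:-→d20:H3→d21:-→d22:-  best=H3
  - 129.45.144.0/20 clear@20
  add 129.45.0.0/16 -> H3 at depth 16
  - 129.45.0.0/16 clear@16
  add 208.15.192.0/20 -> H2 at depth 20
  add 129.45.146.134/31 -> H2 at depth 31
  add 0.0.0.0/0 -> H0 at depth 0
  add 208.0.0.0/8 -> H5 at depth 8
  ? 208.2.255.190  path d0:H0→d1:-→d2:-→d3:-→d4:-→d5:-→d6:-→d7:-→d8:H5→d9:-→d10:-→d11:-→d12:-  best=H5
  add 208.0.0.0/8 -> H1 at depth 8
  ? 208.15.192.1  path d0:H0→d1:-→d2:-→d3:-→d4:-→d5:-→d6:-→d7:-→d8:H1→d9:-→d10:-→d11:-→d12:-→d13:-→d14:-→d15:-→d16:-→d17:-→d18:-→d19:-→d20:H2  best=H2
  add 129.32.0.0/12 -> H3 at depth 12
  ? 129.45.146.135  path d0:H0→d1:-→d2:-→d3:-→d4:-→d5:-→d6:-→d7:-→d8:-→d9:-→d10:-→d11:-→d12:H3→d13:-→d14:-→d15:-→d16:-→d17:-→d18:-→d19:-→d20:-→d21:-→d22:-→d23:-→d24:-→d25:-→d26:-→d27:-→d28:-→d29:-→d30:-→d31:H2  best=H2

== LOOKUPS ==
["H4","H3","H3","H5","H2","H2"]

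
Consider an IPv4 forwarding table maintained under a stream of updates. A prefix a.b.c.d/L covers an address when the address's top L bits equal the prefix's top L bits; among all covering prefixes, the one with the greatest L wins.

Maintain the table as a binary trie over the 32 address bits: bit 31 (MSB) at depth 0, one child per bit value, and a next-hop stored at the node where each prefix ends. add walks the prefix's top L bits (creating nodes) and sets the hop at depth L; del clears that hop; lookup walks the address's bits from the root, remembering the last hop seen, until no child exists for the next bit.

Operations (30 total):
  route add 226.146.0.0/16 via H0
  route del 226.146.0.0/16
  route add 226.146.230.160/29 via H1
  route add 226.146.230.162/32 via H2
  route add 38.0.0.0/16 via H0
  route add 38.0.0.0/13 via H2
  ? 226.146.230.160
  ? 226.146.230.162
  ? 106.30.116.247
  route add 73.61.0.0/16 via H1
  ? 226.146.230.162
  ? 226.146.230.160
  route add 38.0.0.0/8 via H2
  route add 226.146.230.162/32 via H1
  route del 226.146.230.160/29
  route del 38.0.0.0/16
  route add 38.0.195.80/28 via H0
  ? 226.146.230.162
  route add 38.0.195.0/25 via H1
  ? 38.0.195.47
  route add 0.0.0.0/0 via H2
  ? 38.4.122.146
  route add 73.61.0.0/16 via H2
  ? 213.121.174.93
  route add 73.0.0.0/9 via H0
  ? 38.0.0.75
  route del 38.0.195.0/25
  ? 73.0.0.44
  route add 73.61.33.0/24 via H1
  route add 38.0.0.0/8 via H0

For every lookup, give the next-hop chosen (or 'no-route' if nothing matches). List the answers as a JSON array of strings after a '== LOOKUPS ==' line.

Process each operation:
  add 226.146.0.0/16 -> H0 at depth 16
  - 226.146.0.0/16 clear@16
  add 226.146.230.160/29 -> H1 at depth 29
  add 226.146.230.162/32 -> H2 at depth 32
  add 38.0.0.0/16 -> H0 at depth 16
  add 38.0.0.0/13 -> H2 at depth 13
  lookup 226.146.230.160: bits 111000101001001011100110101000 walk d0:-→d1:-→d2:-→d3:-→d4:-→d5:-→d6:-→d7:-→d8:-→d9:-→d10:-→d11:-→d12:-→d13:-→d14:-→d15:-→d16:-→d17:-→d18:-→d19:-→d20:-→d21:-→d22:-→d23:-→d24:-→d25:-→d26:-→d27:-→d28:-→d29:H1→d30:- -> H1
  lookup 226.146.230.162: bits 11100010100100101110011010100010 walk d0:-→d1:-→d2:-→d3:-→d4:-→d5:-→d6:-→d7:-→d8:-→d9:-→d10:-→d11:-→d12:-→d13:-→d14:-→d15:-→d16:-→d17:-→d18:-→d19:-→d20:-→d21:-→d22:-→d23:-→d24:-→d25:-→d26:-→d27:-→d28:-→d29:H1→d30:-→d31:-→d32:H2 -> H2
  lookup 106.30.116.247: bits 0 walk d0:-→d1:- -> no-route
  add 73.61.0.0/16 -> H1 at depth 16
  lookup 226.146.230.162: bits 11100010100100101110011010100010 walk d0:-→d1:-→d2:-→d3:-→d4:-→d5:-→d6:-→d7:-→d8:-→d9:-→d10:-→d11:-→d12:-→d13:-→d14:-→d15:-→d16:-→d17:-→d18:-→d19:-→d20:-→d21:-→d22:-→d23:-→d24:-→d25:-→d26:-→d27:-→d28:-→d29:H1→d30:-→d31:-→d32:H2 -> H2
  lookup 226.146.230.160: bits 111000101001001011100110101000 walk d0:-→d1:-→d2:-→d3:-→d4:-→d5:-→d6:-→d7:-→d8:-→d9:-→d10:-→d11:-→d12:-→d13:-→d14:-→d15:-→d16:-→d17:-→d18:-→d19:-→d20:-→d21:-→d22:-→d23:-→d24:-→d25:-→d26:-→d27:-→d28:-→d29:H1→d30:- -> H1
  add 38.0.0.0/8 -> H2 at depth 8
  add 226.146.230.162/32 -> H1 at depth 32
  - 226.146.230.160/29 clear@29
  - 38.0.0.0/16 clear@16
  add 38.0.195.80/28 -> H0 at depth 28
  lookup 226.146.230.162: bits 11100010100100101110011010100010 walk d0:-→d1:-→d2:-→d3:-→d4:-→d5:-→d6:-→d7:-→d8:-→d9:-→d10:-→d11:-→d12:-→d13:-→d14:-→d15:-→d16:-→d17:-→d18:-→d19:-→d20:-→d21:-→d22:-→d23:-→d24:-→d25:-→d26:-→d27:-→d28:-→d29:-→d30:-→d31:-→d32:H1 -> H1
  add 38.0.195.0/25 -> H1 at depth 25
  lookup 38.0.195.47: bits 0010011000000000110000110 walk d0:-→d1:-→d2:-→d3:-→d4:-→d5:-→d6:-→d7:-→d8:H2→d9:-→d10:-→d11:-→d12:-→d13:H2→d14:-→d15:-→d16:-→d17:-→d18:-→d19:-→d20:-→d21:-→d22:-→d23:-→d24:-→d25:H1 -> H1
  add 0.0.0.0/0 -> H2 at depth 0
  lookup 38.4.122.146: bits 0010011000000 walk d0:H2→d1:-→d2:-→d3:-→d4:-→d5:-→d6:-→d7:-→d8:H2→d9:-→d10:-→d11:-→d12:-→d13:H2 -> H2
  add 73.61.0.0/16 -> H2 at depth 16
  lookup 213.121.174.93: bits 11 walk d0:H2→d1:-→d2:- -> H2
  add 73.0.0.0/9 -> H0 at depth 9
  lookup 38.0.0.75: bits 0010011000000000 walk d0:H2→d1:-→d2:-→d3:-→d4:-→d5:-→d6:-→d7:-→d8:H2→d9:-→d10:-→d11:-→d12:-→d13:H2→d14:-→d15:-→d16:- -> H2
  - 38.0.195.0/25 clear@25
  lookup 73.0.0.44: bits 0100100100 walk d0:H2→d1:-→d2:-→d3:-→d4:-→d5:-→d6:-→d7:-→d8:-→d9:H0→d10:- -> H0
  add 73.61.33.0/24 -> H1 at depth 24
  add 38.0.0.0/8 -> H0 at depth 8

== LOOKUPS ==
["H1","H2","no-route","H2","H1","H1","H1","H2","H2","H2","H0"]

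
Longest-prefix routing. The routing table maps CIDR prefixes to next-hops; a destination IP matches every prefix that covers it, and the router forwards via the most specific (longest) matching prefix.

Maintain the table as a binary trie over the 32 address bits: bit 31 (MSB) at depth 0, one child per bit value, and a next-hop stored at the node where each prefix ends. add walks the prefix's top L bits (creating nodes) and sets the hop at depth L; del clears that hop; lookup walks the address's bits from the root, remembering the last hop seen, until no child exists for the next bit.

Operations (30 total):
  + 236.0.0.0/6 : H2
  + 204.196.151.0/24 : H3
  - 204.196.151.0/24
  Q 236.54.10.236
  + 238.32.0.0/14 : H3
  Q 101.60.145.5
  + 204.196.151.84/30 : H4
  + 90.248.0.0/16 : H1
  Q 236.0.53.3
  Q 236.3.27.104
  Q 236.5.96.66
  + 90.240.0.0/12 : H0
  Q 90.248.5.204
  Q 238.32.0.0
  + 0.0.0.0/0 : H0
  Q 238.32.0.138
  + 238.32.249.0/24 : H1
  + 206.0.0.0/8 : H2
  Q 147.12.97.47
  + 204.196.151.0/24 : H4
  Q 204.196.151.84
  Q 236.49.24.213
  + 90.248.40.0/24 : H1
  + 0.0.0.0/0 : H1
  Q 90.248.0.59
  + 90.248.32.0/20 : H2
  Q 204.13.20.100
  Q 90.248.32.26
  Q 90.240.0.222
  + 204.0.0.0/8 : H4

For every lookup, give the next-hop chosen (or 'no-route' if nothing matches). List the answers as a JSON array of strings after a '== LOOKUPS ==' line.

Trace:
  + 236.0.0.0/6 (H2) depth=6
  + 204.196.151.0/24 (H3) depth=24
  del 204.196.151.0/24 (clear depth 24)
  ? 236.54.10.236  path d0:-→d1:-→d2:-→d3:-→d4:-→d5:-→d6:H2  best=H2
  + 238.32.0.0/14 (H3) depth=14
  ? 101.60.145.5  path d0:-  best=no-route
  + 204.196.151.84/30 (H4) depth=30
  + 90.248.0.0/16 (H1) depth=16
  ? 236.0.53.3  path d0:-→d1:-→d2:-→d3:-→d4:-→d5:-→d6:H2  best=H2
  ? 236.3.27.104  path d0:-→d1:-→d2:-→d3:-→d4:-→d5:-→d6:H2  best=H2
  ? 236.5.96.66  path d0:-→d1:-→d2:-→d3:-→d4:-→d5:-→d6:H2  best=H2
  + 90.240.0.0/12 (H0) depth=12
  ? 90.248.5.204  path d0:-→d1:-→d2:-→d3:-→d4:-→d5:-→d6:-→d7:-→d8:-→d9:-→d10:-→d11:-→d12:H0→d13:-→d14:-→d15:-→d16:H1  best=H1
  ? 238.32.0.0  path d0:-→d1:-→d2:-→d3:-→d4:-→d5:-→d6:H2→d7:-→d8:-→d9:-→d10:-→d11:-→d12:-→d13:-→d14:H3  best=H3
  + 0.0.0.0/0 (H0) depth=0
  ? 238.32.0.138  path d0:H0→d1:-→d2:-→d3:-→d4:-→d5:-→d6:H2→d7:-→d8:-→d9:-→d10:-→d11:-→d12:-→d13:-→d14:H3  best=H3
  + 238.32.249.0/24 (H1) depth=24
  + 206.0.0.0/8 (H2) depth=8
  ? 147.12.97.47  path d0:H0→d1:-  best=H0
  + 204.196.151.0/24 (H4) depth=24
  ? 204.196.151.84  path d0:H0→d1:-→d2:-→d3:-→d4:-→d5:-→d6:-→d7:-→d8:-→d9:-→d10:-→d11:-→d12:-→d13:-→d14:-→d15:-→d16:-→d17:-→d18:-→d19:-→d20:-→d21:-→d22:-→d23:-→d24:H4→d25:-→d26:-→d27:-→d28:-→d29:-→d30:H4  best=H4
  ? 236.49.24.213  path d0:H0→d1:-→d2:-→d3:-→d4:-→d5:-→d6:H2  best=H2
  + 90.248.40.0/24 (H1) depth=24
  + 0.0.0.0/0 (H1) depth=0
  ? 90.248.0.59  path d0:H1→d1:-→d2:-→d3:-→d4:-→d5:-→d6:-→d7:-→d8:-→d9:-→d10:-→d11:-→d12:H0→d13:-→d14:-→d15:-→d16:H1→d17:-→d18:-  best=H1
  + 90.248.32.0/20 (H2) depth=20
  ? 204.13.20.100  path d0:H1→d1:-→d2:-→d3:-→d4:-→d5:-→d6:-→d7:-→d8:-  best=H1
  ? 90.248.32.26  path d0:H1→d1:-→d2:-→d3:-→d4:-→d5:-→d6:-→d7:-→d8:-→d9:-→d10:-→d11:-→d12:H0→d13:-→d14:-→d15:-→d16:H1→d17:-→d18:-→d19:-→d20:H2  best=H2
  ? 90.240.0.222  path d0:H1→d1:-→d2:-→d3:-→d4:-→d5:-→d6:-→d7:-→d8:-→d9:-→d10:-→d11:-→d12:H0  best=H0
  + 204.0.0.0/8 (H4) depth=8

== LOOKUPS ==
["H2","no-route","H2","H2","H2","H1","H3","H3","H0","H4","H2","H1","H1","H2","H0"]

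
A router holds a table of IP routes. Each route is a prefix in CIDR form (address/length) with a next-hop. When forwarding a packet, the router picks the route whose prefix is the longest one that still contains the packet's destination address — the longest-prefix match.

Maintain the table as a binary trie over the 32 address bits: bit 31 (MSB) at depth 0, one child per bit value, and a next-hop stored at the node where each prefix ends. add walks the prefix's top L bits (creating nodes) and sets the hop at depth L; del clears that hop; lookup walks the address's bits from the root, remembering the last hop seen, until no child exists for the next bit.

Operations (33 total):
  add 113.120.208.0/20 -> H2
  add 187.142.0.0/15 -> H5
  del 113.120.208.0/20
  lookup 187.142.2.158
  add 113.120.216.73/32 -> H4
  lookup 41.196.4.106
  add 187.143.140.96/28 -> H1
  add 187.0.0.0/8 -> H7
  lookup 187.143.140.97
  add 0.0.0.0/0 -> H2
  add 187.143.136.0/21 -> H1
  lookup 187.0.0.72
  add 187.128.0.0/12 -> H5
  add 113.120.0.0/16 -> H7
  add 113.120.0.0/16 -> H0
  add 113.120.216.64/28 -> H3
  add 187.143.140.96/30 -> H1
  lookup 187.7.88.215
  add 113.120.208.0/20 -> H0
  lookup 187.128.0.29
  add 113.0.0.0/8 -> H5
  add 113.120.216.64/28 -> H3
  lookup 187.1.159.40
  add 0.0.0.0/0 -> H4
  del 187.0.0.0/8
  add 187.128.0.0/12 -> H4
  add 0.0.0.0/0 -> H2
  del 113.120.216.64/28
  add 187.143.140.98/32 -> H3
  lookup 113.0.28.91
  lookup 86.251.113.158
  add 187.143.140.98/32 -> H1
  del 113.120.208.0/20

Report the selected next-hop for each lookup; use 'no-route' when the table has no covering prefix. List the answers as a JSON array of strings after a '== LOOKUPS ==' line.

Apply in order:
  add 113.120.208.0/20 -> H2 at depth 20
  add 187.142.0.0/15 -> H5 at depth 15
  - 113.120.208.0/20 clear@20
  Q 187.142.2.158: descend 101110111000111 ; hops seen [H5] ; pick H5
  add 113.120.216.73/32 -> H4 at depth 32
  Q 41.196.4.106: descend 0 ; hops seen [∅] ; pick no-route
  add 187.143.140.96/28 -> H1 at depth 28
  add 187.0.0.0/8 -> H7 at depth 8
  Q 187.143.140.97: descend 1011101110001111100011000110 ; hops seen [H7,H5,H1] ; pick H1
  add 0.0.0.0/0 -> H2 at depth 0
  add 187.143.136.0/21 -> H1 at depth 21
  Q 187.0.0.72: descend 10111011 ; hops seen [H2,H7] ; pick H7
  add 187.128.0.0/12 -> H5 at depth 12
  add 113.120.0.0/16 -> H7 at depth 16
  add 113.120.0.0/16 -> H0 at depth 16
  add 113.120.216.64/28 -> H3 at depth 28
  add 187.143.140.96/30 -> H1 at depth 30
  Q 187.7.88.215: descend 10111011 ; hops seen [H2,H7] ; pick H7
  add 113.120.208.0/20 -> H0 at depth 20
  Q 187.128.0.29: descend 101110111000 ; hops seen [H2,H7,H5] ; pick H5
  add 113.0.0.0/8 -> H5 at depth 8
  add 113.120.216.64/28 -> H3 at depth 28
  Q 187.1.159.40: descend 10111011 ; hops seen [H2,H7] ; pick H7
  add 0.0.0.0/0 -> H4 at depth 0
  - 187.0.0.0/8 clear@8
  add 187.128.0.0/12 -> H4 at depth 12
  add 0.0.0.0/0 -> H2 at depth 0
  - 113.120.216.64/28 clear@28
  add 187.143.140.98/32 -> H3 at depth 32
  Q 113.0.28.91: descend 011100010 ; hops seen [H2,H5] ; pick H5
  Q 86.251.113.158: descend 01 ; hops seen [H2] ; pick H2
  add 187.143.140.98/32 -> H1 at depth 32
  - 113.120.208.0/20 clear@20

== LOOKUPS ==
["H5","no-route","H1","H7","H7","H5","H7","H5","H2"]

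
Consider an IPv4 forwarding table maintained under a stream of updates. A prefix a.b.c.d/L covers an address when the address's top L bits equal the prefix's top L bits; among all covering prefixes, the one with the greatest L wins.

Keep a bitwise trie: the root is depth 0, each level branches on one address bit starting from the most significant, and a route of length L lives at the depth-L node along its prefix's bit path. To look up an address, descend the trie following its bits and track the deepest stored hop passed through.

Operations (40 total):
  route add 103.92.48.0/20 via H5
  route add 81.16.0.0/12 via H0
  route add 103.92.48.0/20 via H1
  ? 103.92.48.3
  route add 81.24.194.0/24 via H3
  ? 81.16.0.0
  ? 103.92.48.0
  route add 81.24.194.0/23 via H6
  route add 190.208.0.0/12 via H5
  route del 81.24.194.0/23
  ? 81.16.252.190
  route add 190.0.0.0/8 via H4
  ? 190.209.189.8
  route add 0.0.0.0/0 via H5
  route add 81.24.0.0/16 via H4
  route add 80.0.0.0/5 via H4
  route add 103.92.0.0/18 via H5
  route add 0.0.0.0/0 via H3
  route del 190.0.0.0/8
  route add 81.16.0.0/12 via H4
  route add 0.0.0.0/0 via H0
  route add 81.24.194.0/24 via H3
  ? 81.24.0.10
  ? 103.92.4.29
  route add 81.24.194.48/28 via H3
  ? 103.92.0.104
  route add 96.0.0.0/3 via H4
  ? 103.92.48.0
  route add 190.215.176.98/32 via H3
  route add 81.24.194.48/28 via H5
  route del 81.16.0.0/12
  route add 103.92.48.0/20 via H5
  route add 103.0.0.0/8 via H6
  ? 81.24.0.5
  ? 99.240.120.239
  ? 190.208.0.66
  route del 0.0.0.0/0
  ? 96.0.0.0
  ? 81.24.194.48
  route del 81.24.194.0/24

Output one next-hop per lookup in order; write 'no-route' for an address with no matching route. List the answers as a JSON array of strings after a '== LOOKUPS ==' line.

Process each operation:
  add 103.92.48.0/20 -> H5 at depth 20
  add 81.16.0.0/12 -> H0 at depth 12
  add 103.92.48.0/20 -> H1 at depth 20
  Q 103.92.48.3: descend 01100111010111000011 ; hops seen [H1] ; pick H1
  add 81.24.194.0/24 -> H3 at depth 24
  Q 81.16.0.0: descend 010100010001 ; hops seen [H0] ; pick H0
  Q 103.92.48.0: descend 01100111010111000011 ; hops seen [H1] ; pick H1
  add 81.24.194.0/23 -> H6 at depth 23
  add 190.208.0.0/12 -> H5 at depth 12
  del 81.24.194.0/23 (clear depth 23)
  Q 81.16.252.190: descend 010100010001 ; hops seen [H0] ; pick H0
  add 190.0.0.0/8 -> H4 at depth 8
  Q 190.209.189.8: descend 101111101101 ; hops seen [H4,H5] ; pick H5
  add 0.0.0.0/0 -> H5 at depth 0
  add 81.24.0.0/16 -> H4 at depth 16
  add 80.0.0.0/5 -> H4 at depth 5
  add 103.92.0.0/18 -> H5 at depth 18
  add 0.0.0.0/0 -> H3 at depth 0
  del 190.0.0.0/8 (clear depth 8)
  add 81.16.0.0/12 -> H4 at depth 12
  add 0.0.0.0/0 -> H0 at depth 0
  add 81.24.194.0/24 -> H3 at depth 24
  Q 81.24.0.10: descend 0101000100011000 ; hops seen [H0,H4,H4,H4] ; pick H4
  Q 103.92.4.29: descend 011001110101110000 ; hops seen [H0,H5] ; pick H5
  add 81.24.194.48/28 -> H3 at depth 28
  Q 103.92.0.104: descend 011001110101110000 ; hops seen [H0,H5] ; pick H5
  add 96.0.0.0/3 -> H4 at depth 3
  Q 103.92.48.0: descend 01100111010111000011 ; hops seen [H0,H4,H5,H1] ; pick H1
  add 190.215.176.98/32 -> H3 at depth 32
  add 81.24.194.48/28 -> H5 at depth 28
  del 81.16.0.0/12 (clear depth 12)
  add 103.92.48.0/20 -> H5 at depth 20
  add 103.0.0.0/8 -> H6 at depth 8
  Q 81.24.0.5: descend 0101000100011000 ; hops seen [H0,H4,H4] ; pick H4
  Q 99.240.120.239: descend 01100 ; hops seen [H0,H4] ; pick H4
  Q 190.208.0.66: descend 1011111011010 ; hops seen [H0,H5] ; pick H5
  del 0.0.0.0/0 (clear depth 0)
  Q 96.0.0.0: descend 01100 ; hops seen [H4] ; pick H4
  Q 81.24.194.48: descend 0101000100011000110000100011 ; hops seen [H4,H4,H3,H5] ; pick H5
  del 81.24.194.0/24 (clear depth 24)

== LOOKUPS ==
["H1","H0","H1","H0","H5","H4","H5","H5","H1","H4","H4","H5","H4","H5"]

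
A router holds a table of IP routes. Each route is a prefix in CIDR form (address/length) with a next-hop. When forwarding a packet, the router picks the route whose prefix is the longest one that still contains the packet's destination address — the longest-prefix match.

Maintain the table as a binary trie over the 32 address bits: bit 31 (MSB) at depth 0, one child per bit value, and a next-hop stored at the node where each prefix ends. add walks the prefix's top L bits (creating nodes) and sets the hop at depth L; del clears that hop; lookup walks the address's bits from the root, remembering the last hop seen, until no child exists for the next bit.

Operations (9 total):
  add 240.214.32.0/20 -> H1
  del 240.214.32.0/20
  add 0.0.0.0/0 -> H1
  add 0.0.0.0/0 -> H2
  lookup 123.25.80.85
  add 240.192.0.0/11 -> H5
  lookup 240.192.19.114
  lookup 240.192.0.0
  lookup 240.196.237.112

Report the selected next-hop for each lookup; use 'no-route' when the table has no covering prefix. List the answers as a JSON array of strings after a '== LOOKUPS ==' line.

Trace:
  + 240.214.32.0/20 (H1) depth=20
  del 240.214.32.0/20 (clear depth 20)
  + 0.0.0.0/0 (H1) depth=0
  + 0.0.0.0/0 (H2) depth=0
  ? 123.25.80.85  path d0:H2  best=H2
  + 240.192.0.0/11 (H5) depth=11
  ? 240.192.19.114  path d0:H2→d1:-→d2:-→d3:-→d4:-→d5:-→d6:-→d7:-→d8:-→d9:-→d10:-→d11:H5  best=H5
  ? 240.192.0.0  path d0:H2→d1:-→d2:-→d3:-→d4:-→d5:-→d6:-→d7:-→d8:-→d9:-→d10:-→d11:H5  best=H5
  ? 240.196.237.112  path d0:H2→d1:-→d2:-→d3:-→d4:-→d5:-→d6:-→d7:-→d8:-→d9:-→d10:-→d11:H5  best=H5

== LOOKUPS ==
["H2","H5","H5","H5"]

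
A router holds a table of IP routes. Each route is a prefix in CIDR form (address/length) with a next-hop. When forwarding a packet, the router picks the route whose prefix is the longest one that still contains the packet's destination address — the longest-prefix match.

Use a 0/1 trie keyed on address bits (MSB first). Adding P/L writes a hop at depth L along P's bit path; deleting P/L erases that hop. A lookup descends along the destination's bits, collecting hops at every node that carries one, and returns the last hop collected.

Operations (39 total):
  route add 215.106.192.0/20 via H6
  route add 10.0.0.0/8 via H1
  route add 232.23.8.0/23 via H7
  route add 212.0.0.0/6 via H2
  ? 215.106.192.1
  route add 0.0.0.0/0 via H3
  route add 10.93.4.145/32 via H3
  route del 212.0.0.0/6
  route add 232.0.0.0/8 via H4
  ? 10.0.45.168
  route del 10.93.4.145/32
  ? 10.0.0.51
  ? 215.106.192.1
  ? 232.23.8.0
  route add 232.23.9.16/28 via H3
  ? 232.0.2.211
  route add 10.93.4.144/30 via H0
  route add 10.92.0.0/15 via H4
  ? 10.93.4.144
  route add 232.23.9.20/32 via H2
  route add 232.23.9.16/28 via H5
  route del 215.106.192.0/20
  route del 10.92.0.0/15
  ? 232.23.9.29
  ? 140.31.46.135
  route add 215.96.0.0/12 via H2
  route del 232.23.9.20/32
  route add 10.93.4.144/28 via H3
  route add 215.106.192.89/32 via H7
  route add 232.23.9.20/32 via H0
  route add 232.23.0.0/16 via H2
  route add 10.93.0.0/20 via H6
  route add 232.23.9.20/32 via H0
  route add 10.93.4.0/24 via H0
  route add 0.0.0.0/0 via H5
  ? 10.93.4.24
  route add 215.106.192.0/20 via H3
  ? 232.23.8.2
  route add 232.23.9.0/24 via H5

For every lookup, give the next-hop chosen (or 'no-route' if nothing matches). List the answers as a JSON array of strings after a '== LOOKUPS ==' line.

Process each operation:
  add 215.106.192.0/20 -> H6 at depth 20
  add 10.0.0.0/8 -> H1 at depth 8
  add 232.23.8.0/23 -> H7 at depth 23
  add 212.0.0.0/6 -> H2 at depth 6
  lookup 215.106.192.1: bits 11010111011010101100 walk d0:-→d1:-→d2:-→d3:-→d4:-→d5:-→d6:H2→d7:-→d8:-→d9:-→d10:-→d11:-→d12:-→d13:-→d14:-→d15:-→d16:-→d17:-→d18:-→d19:-→d20:H6 -> H6
  add 0.0.0.0/0 -> H3 at depth 0
  add 10.93.4.145/32 -> H3 at depth 32
  del 212.0.0.0/6 (clear depth 6)
  add 232.0.0.0/8 -> H4 at depth 8
  lookup 10.0.45.168: bits 000010100 walk d0:H3→d1:-→d2:-→d3:-→d4:-→d5:-→d6:-→d7:-→d8:H1→d9:- -> H1
  del 10.93.4.145/32 (clear depth 32)
  lookup 10.0.0.51: bits 000010100 walk d0:H3→d1:-→d2:-→d3:-→d4:-→d5:-→d6:-→d7:-→d8:H1→d9:- -> H1
  lookup 215.106.192.1: bits 11010111011010101100 walk d0:H3→d1:-→d2:-→d3:-→d4:-→d5:-→d6:-→d7:-→d8:-→d9:-→d10:-→d11:-→d12:-→d13:-→d14:-→d15:-→d16:-→d17:-→d18:-→d19:-→d20:H6 -> H6
  lookup 232.23.8.0: bits 11101000000101110000100 walk d0:H3→d1:-→d2:-→d3:-→d4:-→d5:-→d6:-→d7:-→d8:H4→d9:-→d10:-→d11:-→d12:-→d13:-→d14:-→d15:-→d16:-→d17:-→d18:-→d19:-→d20:-→d21:-→d22:-→d23:H7 -> H7
  add 232.23.9.16/28 -> H3 at depth 28
  lookup 232.0.2.211: bits 11101000000 walk d0:H3→d1:-→d2:-→d3:-→d4:-→d5:-→d6:-→d7:-→d8:H4→d9:-→d10:-→d11:- -> H4
  add 10.93.4.144/30 -> H0 at depth 30
  add 10.92.0.0/15 -> H4 at depth 15
  lookup 10.93.4.144: bits 0000101001011101000001001001000 walk d0:H3→d1:-→d2:-→d3:-→d4:-→d5:-→d6:-→d7:-→d8:H1→d9:-→d10:-→d11:-→d12:-→d13:-→d14:-→d15:H4→d16:-→d17:-→d18:-→d19:-→d20:-→d21:-→d22:-→d23:-→d24:-→d25:-→d26:-→d27:-→d28:-→d29:-→d30:H0→d31:- -> H0
  add 232.23.9.20/32 -> H2 at depth 32
  add 232.23.9.16/28 -> H5 at depth 28
  del 215.106.192.0/20 (clear depth 20)
  del 10.92.0.0/15 (clear depth 15)
  lookup 232.23.9.29: bits 1110100000010111000010010001 walk d0:H3→d1:-→d2:-→d3:-→d4:-→d5:-→d6:-→d7:-→d8:H4→d9:-→d10:-→d11:-→d12:-→d13:-→d14:-→d15:-→d16:-→d17:-→d18:-→d19:-→d20:-→d21:-→d22:-→d23:H7→d24:-→d25:-→d26:-→d27:-→d28:H5 -> H5
  lookup 140.31.46.135: bits 1 walk d0:H3→d1:- -> H3
  add 215.96.0.0/12 -> H2 at depth 12
  del 232.23.9.20/32 (clear depth 32)
  add 10.93.4.144/28 -> H3 at depth 28
  add 215.106.192.89/32 -> H7 at depth 32
  add 232.23.9.20/32 -> H0 at depth 32
  add 232.23.0.0/16 -> H2 at depth 16
  add 10.93.0.0/20 -> H6 at depth 20
  add 232.23.9.20/32 -> H0 at depth 32
  add 10.93.4.0/24 -> H0 at depth 24
  add 0.0.0.0/0 -> H5 at depth 0
  lookup 10.93.4.24: bits 000010100101110100000100 walk d0:H5→d1:-→d2:-→d3:-→d4:-→d5:-→d6:-→d7:-→d8:H1→d9:-→d10:-→d11:-→d12:-→d13:-→d14:-→d15:-→d16:-→d17:-→d18:-→d19:-→d20:H6→d21:-→d22:-→d23:-→d24:H0 -> H0
  add 215.106.192.0/20 -> H3 at depth 20
  lookup 232.23.8.2: bits 11101000000101110000100 walk d0:H5→d1:-→d2:-→d3:-→d4:-→d5:-→d6:-→d7:-→d8:H4→d9:-→d10:-→d11:-→d12:-→d13:-→d14:-→d15:-→d16:H2→d17:-→d18:-→d19:-→d20:-→d21:-→d22:-→d23:H7 -> H7
  add 232.23.9.0/24 -> H5 at depth 24

== LOOKUPS ==
["H6","H1","H1","H6","H7","H4","H0","H5","H3","H0","H7"]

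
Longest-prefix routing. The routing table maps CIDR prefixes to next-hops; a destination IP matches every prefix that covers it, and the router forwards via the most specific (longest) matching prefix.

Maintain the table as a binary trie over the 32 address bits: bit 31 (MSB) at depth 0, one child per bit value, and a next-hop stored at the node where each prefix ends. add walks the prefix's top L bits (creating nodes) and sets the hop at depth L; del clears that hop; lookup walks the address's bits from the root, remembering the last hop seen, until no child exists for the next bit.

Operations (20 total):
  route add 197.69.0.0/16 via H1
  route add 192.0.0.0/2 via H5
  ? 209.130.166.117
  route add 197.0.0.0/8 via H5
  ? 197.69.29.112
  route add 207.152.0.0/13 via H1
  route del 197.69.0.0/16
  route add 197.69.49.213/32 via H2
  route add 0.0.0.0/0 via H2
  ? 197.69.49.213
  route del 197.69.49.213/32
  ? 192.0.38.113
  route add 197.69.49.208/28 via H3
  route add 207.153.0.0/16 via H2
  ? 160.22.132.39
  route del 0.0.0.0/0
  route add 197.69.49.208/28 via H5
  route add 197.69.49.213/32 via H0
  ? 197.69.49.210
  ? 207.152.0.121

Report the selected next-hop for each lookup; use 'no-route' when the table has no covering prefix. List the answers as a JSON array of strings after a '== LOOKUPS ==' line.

Process each operation:
  add 197.69.0.0/16 -> H1 at depth 16
  add 192.0.0.0/2 -> H5 at depth 2
  lookup 209.130.166.117: bits 110 walk d0:-→d1:-→d2:H5→d3:- -> H5
  add 197.0.0.0/8 -> H5 at depth 8
  lookup 197.69.29.112: bits 1100010101000101 walk d0:-→d1:-→d2:H5→d3:-→d4:-→d5:-→d6:-→d7:-→d8:H5→d9:-→d10:-→d11:-→d12:-→d13:-→d14:-→d15:-→d16:H1 -> H1
  add 207.152.0.0/13 -> H1 at depth 13
  - 197.69.0.0/16 clear@16
  add 197.69.49.213/32 -> H2 at depth 32
  add 0.0.0.0/0 -> H2 at depth 0
  lookup 197.69.49.213: bits 11000101010001010011000111010101 walk d0:H2→d1:-→d2:H5→d3:-→d4:-→d5:-→d6:-→d7:-→d8:H5→d9:-→d10:-→d11:-→d12:-→d13:-→d14:-→d15:-→d16:-→d17:-→d18:-→d19:-→d20:-→d21:-→d22:-→d23:-→d24:-→d25:-→d26:-→d27:-→d28:-→d29:-→d30:-→d31:-→d32:H2 -> H2
  - 197.69.49.213/32 clear@32
  lookup 192.0.38.113: bits 11000 walk d0:H2→d1:-→d2:H5→d3:-→d4:-→d5:- -> H5
  add 197.69.49.208/28 -> H3 at depth 28
  add 207.153.0.0/16 -> H2 at depth 16
  lookup 160.22.132.39: bits 1 walk d0:H2→d1:- -> H2
  - 0.0.0.0/0 clear@0
  add 197.69.49.208/28 -> H5 at depth 28
  add 197.69.49.213/32 -> H0 at depth 32
  lookup 197.69.49.210: bits 11000101010001010011000111010 walk d0:-→d1:-→d2:H5→d3:-→d4:-→d5:-→d6:-→d7:-→d8:H5→d9:-→d10:-→d11:-→d12:-→d13:-→d14:-→d15:-→d16:-→d17:-→d18:-→d19:-→d20:-→d21:-→d22:-→d23:-→d24:-→d25:-→d26:-→d27:-→d28:H5→d29:- -> H5
  lookup 207.152.0.121: bits 110011111001100 walk d0:-→d1:-→d2:H5→d3:-→d4:-→d5:-→d6:-→d7:-→d8:-→d9:-→d10:-→d11:-→d12:-→d13:H1→d14:-→d15:- -> H1

== LOOKUPS ==
["H5","H1","H2","H5","H2","H5","H1"]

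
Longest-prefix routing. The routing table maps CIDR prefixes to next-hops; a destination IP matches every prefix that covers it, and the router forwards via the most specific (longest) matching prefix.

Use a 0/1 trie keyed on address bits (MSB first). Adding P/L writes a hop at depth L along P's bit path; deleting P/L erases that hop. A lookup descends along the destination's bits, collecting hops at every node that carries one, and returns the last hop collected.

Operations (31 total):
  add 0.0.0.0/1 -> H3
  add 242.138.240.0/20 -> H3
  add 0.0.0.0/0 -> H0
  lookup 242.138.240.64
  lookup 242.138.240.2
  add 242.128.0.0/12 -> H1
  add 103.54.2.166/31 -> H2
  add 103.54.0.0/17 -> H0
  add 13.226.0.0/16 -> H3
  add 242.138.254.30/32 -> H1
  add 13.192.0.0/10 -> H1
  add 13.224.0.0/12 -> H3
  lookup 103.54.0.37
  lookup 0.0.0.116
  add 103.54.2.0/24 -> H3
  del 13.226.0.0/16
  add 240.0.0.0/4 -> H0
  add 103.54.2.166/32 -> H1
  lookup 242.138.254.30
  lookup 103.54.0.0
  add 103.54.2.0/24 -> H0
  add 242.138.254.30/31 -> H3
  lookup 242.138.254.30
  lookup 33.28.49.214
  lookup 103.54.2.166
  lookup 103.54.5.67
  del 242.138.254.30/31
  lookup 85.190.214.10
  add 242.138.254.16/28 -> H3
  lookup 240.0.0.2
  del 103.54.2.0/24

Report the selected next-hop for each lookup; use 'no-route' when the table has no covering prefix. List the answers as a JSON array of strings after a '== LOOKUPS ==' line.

Process each operation:
  add 0.0.0.0/1 -> H3 at depth 1
  add 242.138.240.0/20 -> H3 at depth 20
  add 0.0.0.0/0 -> H0 at depth 0
  ? 242.138.240.64  path d0:H0→d1:-→d2:-→d3:-→d4:-→d5:-→d6:-→d7:-→d8:-→d9:-→d10:-→d11:-→d12:-→d13:-→d14:-→d15:-→d16:-→d17:-→d18:-→d19:-→d20:H3  best=H3
  ? 242.138.240.2  path d0:H0→d1:-→d2:-→d3:-→d4:-→d5:-→d6:-→d7:-→d8:-→d9:-→d10:-→d11:-→d12:-→d13:-→d14:-→d15:-→d16:-→d17:-→d18:-→d19:-→d20:H3  best=H3
  add 242.128.0.0/12 -> H1 at depth 12
  add 103.54.2.166/31 -> H2 at depth 31
  add 103.54.0.0/17 -> H0 at depth 17
  add 13.226.0.0/16 -> H3 at depth 16
  add 242.138.254.30/32 -> H1 at depth 32
  add 13.192.0.0/10 -> H1 at depth 10
  add 13.224.0.0/12 -> H3 at depth 12
  ? 103.54.0.37  path d0:H0→d1:H3→d2:-→d3:-→d4:-→d5:-→d6:-→d7:-→d8:-→d9:-→d10:-→d11:-→d12:-→d13:-→d14:-→d15:-→d16:-→d17:H0→d18:-→d19:-→d20:-→d21:-→d22:-  best=H0
  ? 0.0.0.116  path d0:H0→d1:H3→d2:-→d3:-→d4:-  best=H3
  add 103.54.2.0/24 -> H3 at depth 24
  del 13.226.0.0/16 (clear depth 16)
  add 240.0.0.0/4 -> H0 at depth 4
  add 103.54.2.166/32 -> H1 at depth 32
  ? 242.138.254.30  path d0:H0→d1:-→d2:-→d3:-→d4:H0→d5:-→d6:-→d7:-→d8:-→d9:-→d10:-→d11:-→d12:H1→d13:-→d14:-→d15:-→d16:-→d17:-→d18:-→d19:-→d20:H3→d21:-→d22:-→d23:-→d24:-→d25:-→d26:-→d27:-→d28:-→d29:-→d30:-→d31:-→d32:H1  best=H1
  ? 103.54.0.0  path d0:H0→d1:H3→d2:-→d3:-→d4:-→d5:-→d6:-→d7:-→d8:-→d9:-→d10:-→d11:-→d12:-→d13:-→d14:-→d15:-→d16:-→d17:H0→d18:-→d19:-→d20:-→d21:-→d22:-  best=H0
  add 103.54.2.0/24 -> H0 at depth 24
  add 242.138.254.30/31 -> H3 at depth 31
  ? 242.138.254.30  path d0:H0→d1:-→d2:-→d3:-→d4:H0→d5:-→d6:-→d7:-→d8:-→d9:-→d10:-→d11:-→d12:H1→d13:-→d14:-→d15:-→d16:-→d17:-→d18:-→d19:-→d20:H3→d21:-→d22:-→d23:-→d24:-→d25:-→d26:-→d27:-→d28:-→d29:-→d30:-→d31:H3→d32:H1  best=H1
  ? 33.28.49.214  path d0:H0→d1:H3→d2:-  best=H3
  ? 103.54.2.166  path d0:H0→d1:H3→d2:-→d3:-→d4:-→d5:-→d6:-→d7:-→d8:-→d9:-→d10:-→d11:-→d12:-→d13:-→d14:-→d15:-→d16:-→d17:H0→d18:-→d19:-→d20:-→d21:-→d22:-→d23:-→d24:H0→d25:-→d26:-→d27:-→d28:-→d29:-→d30:-→d31:H2→d32:H1  best=H1
  ? 103.54.5.67  path d0:H0→d1:H3→d2:-→d3:-→d4:-→d5:-→d6:-→d7:-→d8:-→d9:-→d10:-→d11:-→d12:-→d13:-→d14:-→d15:-→d16:-→d17:H0→d18:-→d19:-→d20:-→d21:-  best=H0
  del 242.138.254.30/31 (clear depth 31)
  ? 85.190.214.10  path d0:H0→d1:H3→d2:-  best=H3
  add 242.138.254.16/28 -> H3 at depth 28
  ? 240.0.0.2  path d0:H0→d1:-→d2:-→d3:-→d4:H0→d5:-→d6:-  best=H0
  del 103.54.2.0/24 (clear depth 24)

== LOOKUPS ==
["H3","H3","H0","H3","H1","H0","H1","H3","H1","H0","H3","H0"]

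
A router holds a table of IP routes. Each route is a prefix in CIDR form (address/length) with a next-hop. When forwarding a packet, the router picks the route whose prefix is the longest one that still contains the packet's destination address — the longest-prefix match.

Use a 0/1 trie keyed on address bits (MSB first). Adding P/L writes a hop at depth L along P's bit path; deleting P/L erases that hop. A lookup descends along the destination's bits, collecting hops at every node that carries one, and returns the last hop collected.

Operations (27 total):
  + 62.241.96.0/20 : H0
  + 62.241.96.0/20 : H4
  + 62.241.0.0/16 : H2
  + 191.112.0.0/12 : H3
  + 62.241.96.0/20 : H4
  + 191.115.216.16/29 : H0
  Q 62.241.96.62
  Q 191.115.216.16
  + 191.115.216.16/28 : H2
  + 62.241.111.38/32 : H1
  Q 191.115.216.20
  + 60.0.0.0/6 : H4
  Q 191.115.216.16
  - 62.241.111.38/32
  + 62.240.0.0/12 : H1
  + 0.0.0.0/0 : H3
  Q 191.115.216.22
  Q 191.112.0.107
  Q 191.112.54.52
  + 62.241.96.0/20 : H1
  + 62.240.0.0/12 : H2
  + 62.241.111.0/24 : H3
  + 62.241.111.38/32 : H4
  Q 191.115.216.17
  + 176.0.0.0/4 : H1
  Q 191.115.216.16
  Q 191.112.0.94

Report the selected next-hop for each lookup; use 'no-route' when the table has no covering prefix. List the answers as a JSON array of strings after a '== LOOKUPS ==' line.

Apply in order:
  add 62.241.96.0/20 -> H0 at depth 20
  add 62.241.96.0/20 -> H4 at depth 20
  add 62.241.0.0/16 -> H2 at depth 16
  add 191.112.0.0/12 -> H3 at depth 12
  add 62.241.96.0/20 -> H4 at depth 20
  add 191.115.216.16/29 -> H0 at depth 29
  lookup 62.241.96.62: bits 00111110111100010110 walk d0:-→d1:-→d2:-→d3:-→d4:-→d5:-→d6:-→d7:-→d8:-→d9:-→d10:-→d11:-→d12:-→d13:-→d14:-→d15:-→d16:H2→d17:-→d18:-→d19:-→d20:H4 -> H4
  lookup 191.115.216.16: bits 10111111011100111101100000010 walk d0:-→d1:-→d2:-→d3:-→d4:-→d5:-→d6:-→d7:-→d8:-→d9:-→d10:-→d11:-→d12:H3→d13:-→d14:-→d15:-→d16:-→d17:-→d18:-→d19:-→d20:-→d21:-→d22:-→d23:-→d24:-→d25:-→d26:-→d27:-→d28:-→d29:H0 -> H0
  add 191.115.216.16/28 -> H2 at depth 28
  add 62.241.111.38/32 -> H1 at depth 32
  lookup 191.115.216.20: bits 10111111011100111101100000010 walk d0:-→d1:-→d2:-→d3:-→d4:-→d5:-→d6:-→d7:-→d8:-→d9:-→d10:-→d11:-→d12:H3→d13:-→d14:-→d15:-→d16:-→d17:-→d18:-→d19:-→d20:-→d21:-→d22:-→d23:-→d24:-→d25:-→d26:-→d27:-→d28:H2→d29:H0 -> H0
  add 60.0.0.0/6 -> H4 at depth 6
  lookup 191.115.216.16: bits 10111111011100111101100000010 walk d0:-→d1:-→d2:-→d3:-→d4:-→d5:-→d6:-→d7:-→d8:-→d9:-→d10:-→d11:-→d12:H3→d13:-→d14:-→d15:-→d16:-→d17:-→d18:-→d19:-→d20:-→d21:-→d22:-→d23:-→d24:-→d25:-→d26:-→d27:-→d28:H2→d29:H0 -> H0
  - 62.241.111.38/32 clear@32
  add 62.240.0.0/12 -> H1 at depth 12
  add 0.0.0.0/0 -> H3 at depth 0
  lookup 191.115.216.22: bits 10111111011100111101100000010 walk d0:H3→d1:-→d2:-→d3:-→d4:-→d5:-→d6:-→d7:-→d8:-→d9:-→d10:-→d11:-→d12:H3→d13:-→d14:-→d15:-→d16:-→d17:-→d18:-→d19:-→d20:-→d21:-→d22:-→d23:-→d24:-→d25:-→d26:-→d27:-→d28:H2→d29:H0 -> H0
  lookup 191.112.0.107: bits 10111111011100 walk d0:H3→d1:-→d2:-→d3:-→d4:-→d5:-→d6:-→d7:-→d8:-→d9:-→d10:-→d11:-→d12:H3→d13:-→d14:- -> H3
  lookup 191.112.54.52: bits 10111111011100 walk d0:H3→d1:-→d2:-→d3:-→d4:-→d5:-→d6:-→d7:-→d8:-→d9:-→d10:-→d11:-→d12:H3→d13:-→d14:- -> H3
  add 62.241.96.0/20 -> H1 at depth 20
  add 62.240.0.0/12 -> H2 at depth 12
  add 62.241.111.0/24 -> H3 at depth 24
  add 62.241.111.38/32 -> H4 at depth 32
  lookup 191.115.216.17: bits 10111111011100111101100000010 walk d0:H3→d1:-→d2:-→d3:-→d4:-→d5:-→d6:-→d7:-→d8:-→d9:-→d10:-→d11:-→d12:H3→d13:-→d14:-→d15:-→d16:-→d17:-→d18:-→d19:-→d20:-→d21:-→d22:-→d23:-→d24:-→d25:-→d26:-→d27:-→d28:H2→d29:H0 -> H0
  add 176.0.0.0/4 -> H1 at depth 4
  lookup 191.115.216.16: bits 10111111011100111101100000010 walk d0:H3→d1:-→d2:-→d3:-→d4:H1→d5:-→d6:-→d7:-→d8:-→d9:-→d10:-→d11:-→d12:H3→d13:-→d14:-→d15:-→d16:-→d17:-→d18:-→d19:-→d20:-→d21:-→d22:-→d23:-→d24:-→d25:-→d26:-→d27:-→d28:H2→d29:H0 -> H0
  lookup 191.112.0.94: bits 10111111011100 walk d0:H3→d1:-→d2:-→d3:-→d4:H1→d5:-→d6:-→d7:-→d8:-→d9:-→d10:-→d11:-→d12:H3→d13:-→d14:- -> H3

== LOOKUPS ==
["H4","H0","H0","H0","H0","H3","H3","H0","H0","H3"]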